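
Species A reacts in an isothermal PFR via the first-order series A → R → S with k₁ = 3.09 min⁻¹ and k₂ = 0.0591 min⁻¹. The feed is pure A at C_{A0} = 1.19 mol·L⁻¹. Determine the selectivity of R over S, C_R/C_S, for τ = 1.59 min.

Solving the coupled first-order balances gives C_R(τ) = [k₁/(k₂−k₁)]·C_{A0}·(e^(−k₁τ) − e^(−k₂τ)).
e^(−k₁τ) = e^(−3.09×1.59) = e^(−4.913) = 0.007350; e^(−k₂τ) = e^(−0.09397) = 0.9103.
C_R = 3.09×1.19/(0.0591−3.09) × (0.007350−0.9103) = (-1.213)×(-0.9030) = 1.095 mol·L⁻¹.
C_A = C_{A0}e^(−k₁τ) = 0.008746 mol·L⁻¹, so C_S = C_{A0}−C_A−C_R = 0.08578 mol·L⁻¹; C_R/C_S = 12.8.

12.8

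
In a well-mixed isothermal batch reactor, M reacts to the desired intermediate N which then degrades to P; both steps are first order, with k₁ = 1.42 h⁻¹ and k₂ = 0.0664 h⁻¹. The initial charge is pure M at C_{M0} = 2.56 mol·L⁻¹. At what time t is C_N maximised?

For first-order series the maximum of C_N occurs at t_opt = ln(k₂/k₁)/(k₂−k₁).
= ln(0.0664/1.42)/(0.0664−1.42) = ln(0.04676)/-1.354 = -3.063/-1.354 = 2.26 h.

2.26 h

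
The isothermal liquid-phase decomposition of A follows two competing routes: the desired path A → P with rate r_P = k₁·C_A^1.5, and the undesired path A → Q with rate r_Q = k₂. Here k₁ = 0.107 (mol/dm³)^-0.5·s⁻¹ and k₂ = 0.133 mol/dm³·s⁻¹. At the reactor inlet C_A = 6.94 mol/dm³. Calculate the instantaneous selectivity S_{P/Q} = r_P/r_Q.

S_{P/Q} = r_P/r_Q = (k₁·C_A^1.5)/(k₂) = (k₁/k₂)·C_A^1.5.
= (0.107×6.940^1.5) / (0.133) = 1.956/0.1330 = 14.7.

14.7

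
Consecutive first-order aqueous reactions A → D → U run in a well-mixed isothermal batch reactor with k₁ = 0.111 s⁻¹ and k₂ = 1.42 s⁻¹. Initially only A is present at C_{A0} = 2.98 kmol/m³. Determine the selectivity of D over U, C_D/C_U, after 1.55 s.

The intermediate concentration in a first-order A→B→C sequence is C_D = k₁C_{A0}(e^(−k₁t) − e^(−k₂t))/(k₂−k₁).
e^(−k₁t) = e^(−0.111×1.55) = e^(−0.1721) = 0.8419; e^(−k₂t) = e^(−2.201) = 0.1107.
C_D = 0.111×2.98/(1.42−0.111) × (0.8419−0.1107) = 0.2527×0.7312 = 0.1848 kmol/m³.
C_A = C_{A0}e^(−k₁t) = 2.509 kmol/m³, so C_U = C_{A0}−C_A−C_D = 0.2862 kmol/m³; C_D/C_U = 0.646.

0.646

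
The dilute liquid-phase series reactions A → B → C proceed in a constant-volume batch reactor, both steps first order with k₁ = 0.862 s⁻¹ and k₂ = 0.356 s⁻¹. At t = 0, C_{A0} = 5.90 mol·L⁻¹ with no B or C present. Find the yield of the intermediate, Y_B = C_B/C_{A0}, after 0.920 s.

0.457

For first-order series with pure A initially, C_B(t) = k₁C_{A0}/(k₂−k₁)·(e^(−k₁t) − e^(−k₂t)).
e^(−k₁t) = e^(−0.862×0.920) = e^(−0.7930) = 0.4525; e^(−k₂t) = e^(−0.3275) = 0.7207.
C_B = 0.862×5.90/(0.356−0.862) × (0.4525−0.7207) = (-10.05)×(-0.2682) = 2.696 mol·L⁻¹.
Y_B = C_B/C_{A0} = 2.696/5.90 = 0.457.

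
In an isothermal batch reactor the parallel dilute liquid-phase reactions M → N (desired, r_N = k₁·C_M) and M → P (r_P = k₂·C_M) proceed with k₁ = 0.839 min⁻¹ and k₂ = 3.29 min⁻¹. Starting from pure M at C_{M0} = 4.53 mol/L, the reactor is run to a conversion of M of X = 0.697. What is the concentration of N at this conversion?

C_M = C_{M0}(1−X) = 1.373 mol/L.
Both paths are first order in M, so the instantaneous fraction to N is constant: dC_N/d(−C_M) = k₁/(k₁+k₂) = 0.2032.
C_N = 0.2032·(C_{M0}−C_M) = 0.2032×3.157 = 0.642 mol/L.

0.642 mol/L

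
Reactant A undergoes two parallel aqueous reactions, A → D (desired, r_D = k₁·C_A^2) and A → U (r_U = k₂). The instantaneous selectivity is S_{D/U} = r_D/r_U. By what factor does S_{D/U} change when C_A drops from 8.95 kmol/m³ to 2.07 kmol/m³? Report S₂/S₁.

S_{D/U} = (k₁/k₂)·C_A^2, so S₂/S₁ = (C_{A,2}/C_{A,1})^2.
= (2.07/8.95)^2 = (0.2313)^2 = 0.0535.

0.0535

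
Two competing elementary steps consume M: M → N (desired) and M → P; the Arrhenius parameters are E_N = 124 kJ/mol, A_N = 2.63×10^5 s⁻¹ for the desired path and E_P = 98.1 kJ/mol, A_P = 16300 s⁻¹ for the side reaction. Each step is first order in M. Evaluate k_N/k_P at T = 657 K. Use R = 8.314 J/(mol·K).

0.141

k_N/k_P = (A_N/A_P)·exp[−(E_N−E_P)/(RT)] = (A_N/A_P)·exp[(E_P−E_N)/(RT)].
(E_P−E_N)/(RT) = (98.1−124)×10³/(8.314×657) = -25900/5462 = -4.742.
k_N/k_P = (2.63×10^5/16300)·exp(-4.742) = 16.13 × 0.008725 = 0.141.
Since E_N > E_P, raising the temperature improves selectivity toward N.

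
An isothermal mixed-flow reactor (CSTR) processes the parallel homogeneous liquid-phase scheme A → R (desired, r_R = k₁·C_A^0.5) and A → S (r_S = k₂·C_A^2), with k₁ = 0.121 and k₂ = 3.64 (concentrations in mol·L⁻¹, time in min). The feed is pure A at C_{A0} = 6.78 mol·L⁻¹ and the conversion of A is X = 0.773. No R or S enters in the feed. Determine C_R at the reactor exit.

0.0897 mol·L⁻¹

Exit C_A = C_{A0}(1−X) = 6.78×0.227 = 1.539 mol·L⁻¹.
In a CSTR the entire volume is at exit conditions, so r_R = 0.121×1.539^0.5 = 0.1501 and r_S = 3.64×1.539^2 = 8.622.
Fraction of consumed A going to R: r_R/(r_R+r_S) = 0.01711.
C_R = 0.01711·C_{A0}·X = 0.01711×6.78×0.773 = 0.0897 mol·L⁻¹.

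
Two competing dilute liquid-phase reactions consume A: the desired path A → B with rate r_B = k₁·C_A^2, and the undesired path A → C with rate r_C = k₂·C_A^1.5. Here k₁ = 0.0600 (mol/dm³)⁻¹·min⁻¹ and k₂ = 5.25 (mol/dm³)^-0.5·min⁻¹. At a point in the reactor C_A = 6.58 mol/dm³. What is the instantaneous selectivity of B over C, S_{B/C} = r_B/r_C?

S_{B/C} = r_B/r_C = (k₁·C_A^2)/(k₂·C_A^1.5) = (k₁/k₂)·C_A^0.5.
= (0.0600×6.580^2) / (5.25×6.580^1.5) = 2.598/88.61 = 0.0293.

0.0293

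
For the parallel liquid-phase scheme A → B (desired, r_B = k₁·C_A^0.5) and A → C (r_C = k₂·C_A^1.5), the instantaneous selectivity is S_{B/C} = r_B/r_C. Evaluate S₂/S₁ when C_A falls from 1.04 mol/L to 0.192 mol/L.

5.42

S_{B/C} = (k₁/k₂)·C_A⁻¹, so S₂/S₁ = (C_{A,2}/C_{A,1})⁻¹.
= 1.04/0.192 = 5.42.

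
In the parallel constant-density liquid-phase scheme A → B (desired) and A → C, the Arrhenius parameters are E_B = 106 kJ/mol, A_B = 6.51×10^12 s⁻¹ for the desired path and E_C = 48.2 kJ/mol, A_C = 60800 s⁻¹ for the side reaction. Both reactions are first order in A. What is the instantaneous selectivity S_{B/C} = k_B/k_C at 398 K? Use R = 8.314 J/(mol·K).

2.78

k_B/k_C = (A_B/A_C)·exp[−(E_B−E_C)/(RT)] = (A_B/A_C)·exp[(E_C−E_B)/(RT)].
(E_C−E_B)/(RT) = (48.2−106)×10³/(8.314×398) = -57800/3309 = -17.47.
k_B/k_C = (6.51×10^12/60800)·exp(-17.47) = 1.071×10^8 × 2.594×10^-8 = 2.78.
Since E_B > E_C, raising the temperature improves selectivity toward B.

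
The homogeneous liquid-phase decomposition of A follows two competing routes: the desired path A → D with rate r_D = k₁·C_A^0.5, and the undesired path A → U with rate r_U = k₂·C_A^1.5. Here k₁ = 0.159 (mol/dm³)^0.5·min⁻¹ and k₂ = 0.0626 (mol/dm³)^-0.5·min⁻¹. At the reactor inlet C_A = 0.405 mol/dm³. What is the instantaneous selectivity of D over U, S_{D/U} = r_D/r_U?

6.27

S_{D/U} = r_D/r_U = (k₁·C_A^0.5)/(k₂·C_A^1.5) = (k₁/k₂)·C_A⁻¹.
= (0.159×0.4050^0.5) / (0.0626×0.4050^1.5) = 0.1012/0.01613 = 6.27.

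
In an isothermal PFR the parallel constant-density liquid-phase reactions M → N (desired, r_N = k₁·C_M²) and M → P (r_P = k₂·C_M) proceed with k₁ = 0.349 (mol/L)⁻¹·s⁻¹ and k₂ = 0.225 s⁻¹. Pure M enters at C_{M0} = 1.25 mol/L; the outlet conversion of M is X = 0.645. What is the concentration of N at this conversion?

0.449 mol/L

C_M = C_{M0}(1−X) = 0.4437 mol/L.
Along a PFR/batch, dC_P/dC_M = −r_P/(r_N+r_P) = −k₂/(k₂+k₁·C_M).
Integrating from C_{M0} to C_M: C_P = (0.225/0.349)·ln[(0.225+0.349·1.25)/(0.225+0.349·0.444)] = 0.6447·ln(0.6613/0.3799) = 0.3574 mol/L.
Then C_N = (C_{M0}−C_M) − C_P = 0.8063 − 0.3574 = 0.4489 mol/L.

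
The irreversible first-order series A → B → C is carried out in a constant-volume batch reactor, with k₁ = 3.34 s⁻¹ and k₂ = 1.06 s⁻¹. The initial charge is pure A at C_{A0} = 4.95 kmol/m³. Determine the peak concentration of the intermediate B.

Evaluating C_B at t_opt = ln(k₂/k₁)/(k₂−k₁) gives C_{B,max}/C_{A0} = (k₁/k₂)^[k₂/(k₂−k₁)].
= (3.34/1.06)^(1.06/(1.06−3.34)) = (3.151)^(-0.4649) = 0.5865.
C_{B,max} = 0.5865×4.95 = 2.90 kmol/m³.

2.90 kmol/m³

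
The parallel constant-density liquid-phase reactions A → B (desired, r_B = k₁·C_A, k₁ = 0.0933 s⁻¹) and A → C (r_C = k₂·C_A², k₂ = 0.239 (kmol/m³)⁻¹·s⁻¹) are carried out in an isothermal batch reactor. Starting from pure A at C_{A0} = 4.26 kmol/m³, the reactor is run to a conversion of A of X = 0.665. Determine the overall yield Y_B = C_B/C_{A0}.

0.0861

C_A = C_{A0}(1−X) = 1.427 kmol/m³.
Along a PFR/batch, dC_B/dC_A = −r_B/(r_B+r_C) = −k₁/(k₁+k₂·C_A).
Integrating from C_{A0} to C_A: C_B = (0.0933/0.239)·ln[(0.0933+0.239·4.26)/(0.0933+0.239·1.43)] = 0.3904·ln(1.111/0.4344) = 0.3668 kmol/m³.
Y_B = C_B/C_{A0} = 0.3668/4.26 = 0.0861.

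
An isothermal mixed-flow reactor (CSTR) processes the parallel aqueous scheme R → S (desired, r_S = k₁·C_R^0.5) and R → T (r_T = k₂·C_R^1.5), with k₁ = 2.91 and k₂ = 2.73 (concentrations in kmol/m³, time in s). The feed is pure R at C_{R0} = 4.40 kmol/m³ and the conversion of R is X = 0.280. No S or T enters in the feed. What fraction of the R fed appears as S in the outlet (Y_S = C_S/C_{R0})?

Exit C_R = C_{R0}(1−X) = 4.40×0.720 = 3.168 kmol/m³.
Rates in a CSTR are evaluated at the outlet concentration: r_S = 2.91×3.168^0.5 = 5.179, r_T = 2.73×3.168^1.5 = 15.39.
Fraction of consumed R going to S: r_S/(r_S+r_T) = 0.2518.
C_S = 0.2518·C_{R0}·X = 0.2518×4.40×0.280 = 0.310 kmol/m³; Y_S = C_S/C_{R0} = 0.0705.

0.0705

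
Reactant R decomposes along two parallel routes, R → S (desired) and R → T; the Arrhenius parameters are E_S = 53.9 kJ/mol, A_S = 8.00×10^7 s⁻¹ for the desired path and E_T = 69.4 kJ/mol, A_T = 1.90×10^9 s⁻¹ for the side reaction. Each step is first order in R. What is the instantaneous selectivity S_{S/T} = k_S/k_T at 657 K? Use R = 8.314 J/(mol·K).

With equal orders, S_{S/T} = k_S/k_T = (A_S/A_T)·exp[(E_T−E_S)/(RT)].
(E_T−E_S)/(RT) = (69.4−53.9)×10³/(8.314×657) = 15500/5462 = 2.838.
k_S/k_T = (8.00×10^7/1.90×10^9)·exp(2.838) = 0.04211 × 17.08 = 0.719.
Since E_S < E_T, lowering the temperature improves selectivity toward S.

0.719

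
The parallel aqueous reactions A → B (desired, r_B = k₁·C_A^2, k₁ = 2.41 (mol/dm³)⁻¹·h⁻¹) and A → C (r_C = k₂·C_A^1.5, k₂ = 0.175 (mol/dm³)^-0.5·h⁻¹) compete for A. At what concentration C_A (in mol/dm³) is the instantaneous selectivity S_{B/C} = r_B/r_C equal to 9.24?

S_{B/C} = (k₁/k₂)·C_A^0.5 ⇒ C_A = (S·k₂/k₁)^(2).
= (9.24×0.175/2.41)^(2) = (0.6710)^(2) = 0.450 mol/dm³.

0.450 mol/dm³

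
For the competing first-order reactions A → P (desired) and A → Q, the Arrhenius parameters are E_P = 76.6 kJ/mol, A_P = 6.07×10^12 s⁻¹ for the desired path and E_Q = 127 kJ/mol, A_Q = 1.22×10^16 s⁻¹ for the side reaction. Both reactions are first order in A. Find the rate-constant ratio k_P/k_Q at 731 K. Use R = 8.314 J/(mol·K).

1.99

With equal orders, S_{P/Q} = k_P/k_Q = (A_P/A_Q)·exp[(E_Q−E_P)/(RT)].
(E_Q−E_P)/(RT) = (127−76.6)×10³/(8.314×731) = 50400/6078 = 8.293.
k_P/k_Q = (6.07×10^12/1.22×10^16)·exp(8.293) = 4.975×10^-4 × 3995 = 1.99.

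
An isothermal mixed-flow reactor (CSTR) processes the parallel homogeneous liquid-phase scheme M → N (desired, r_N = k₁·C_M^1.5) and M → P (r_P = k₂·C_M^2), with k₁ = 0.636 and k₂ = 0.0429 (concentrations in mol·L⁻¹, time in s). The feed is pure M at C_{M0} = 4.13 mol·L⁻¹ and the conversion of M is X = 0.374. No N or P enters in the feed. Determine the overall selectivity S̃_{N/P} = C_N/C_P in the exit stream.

9.22

Exit C_M = C_{M0}(1−X) = 4.13×0.626 = 2.585 mol·L⁻¹.
A CSTR operates uniformly at the exit composition, giving r_N = 2.644 and r_P = 0.2868 (each k·C_M^n at C_M = 2.585).
Overall selectivity = C_N/C_P = r_Nτ/(r_Pτ) = r_N/r_P = 9.22.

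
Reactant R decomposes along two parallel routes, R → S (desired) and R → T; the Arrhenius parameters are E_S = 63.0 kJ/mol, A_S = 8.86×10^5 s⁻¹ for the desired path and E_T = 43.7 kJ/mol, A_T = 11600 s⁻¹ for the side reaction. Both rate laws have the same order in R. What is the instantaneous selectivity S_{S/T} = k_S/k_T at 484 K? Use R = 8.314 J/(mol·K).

With equal orders, S_{S/T} = k_S/k_T = (A_S/A_T)·exp[(E_T−E_S)/(RT)].
(E_T−E_S)/(RT) = (43.7−63.0)×10³/(8.314×484) = -19300/4024 = -4.796.
k_S/k_T = (8.86×10^5/11600)·exp(-4.796) = 76.38 × 0.008261 = 0.631.
Since E_S > E_T, raising the temperature improves selectivity toward S.

0.631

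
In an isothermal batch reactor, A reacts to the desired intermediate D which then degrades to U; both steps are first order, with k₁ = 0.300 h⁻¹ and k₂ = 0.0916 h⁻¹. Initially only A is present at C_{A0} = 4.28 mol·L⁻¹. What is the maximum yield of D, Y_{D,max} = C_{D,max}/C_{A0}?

At the optimum, C_{D,max}/C_{A0} = (k₁/k₂)^[k₂/(k₂−k₁)].
= (0.300/0.0916)^(0.0916/(0.0916−0.300)) = (3.275)^(-0.4395) = 0.5937.

0.594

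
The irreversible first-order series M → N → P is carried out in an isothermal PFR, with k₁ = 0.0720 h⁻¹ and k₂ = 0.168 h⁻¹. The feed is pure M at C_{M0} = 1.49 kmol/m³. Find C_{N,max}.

For a first-order series the maximum intermediate yield is C_{N,max}/C_{M0} = (k₁/k₂)^[k₂/(k₂−k₁)].
= (0.0720/0.168)^(0.168/(0.168−0.0720)) = (0.4286)^(1.750) = 0.2270.
C_{N,max} = 0.2270×1.49 = 0.338 kmol/m³.

0.338 kmol/m³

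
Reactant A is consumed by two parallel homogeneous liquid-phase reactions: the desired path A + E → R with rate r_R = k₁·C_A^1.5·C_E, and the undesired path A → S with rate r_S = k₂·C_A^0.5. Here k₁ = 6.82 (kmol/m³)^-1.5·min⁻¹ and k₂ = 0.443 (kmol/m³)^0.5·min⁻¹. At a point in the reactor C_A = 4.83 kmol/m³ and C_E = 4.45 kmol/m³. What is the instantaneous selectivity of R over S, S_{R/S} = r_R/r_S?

S_{R/S} = r_R/r_S = (k₁·C_A^1.5·C_E)/(k₂·C_A^0.5) = (k₁/k₂)·C_A·C_E.
= (6.82×4.830^1.5×4.450) / (0.443×4.830^0.5) = 322.2/0.9736 = 331.
Since the desired path is higher order in A, keeping C_A high (PFR or concentrated feed) favours R.

331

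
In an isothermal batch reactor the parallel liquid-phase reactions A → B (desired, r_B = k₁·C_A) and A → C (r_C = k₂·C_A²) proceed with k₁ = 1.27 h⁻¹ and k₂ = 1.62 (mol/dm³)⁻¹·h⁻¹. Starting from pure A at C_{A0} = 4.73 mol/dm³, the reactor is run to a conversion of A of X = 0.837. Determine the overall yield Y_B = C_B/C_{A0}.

0.210

C_A = C_{A0}(1−X) = 0.7710 mol/dm³.
Along a PFR/batch, dC_B/dC_A = −r_B/(r_B+r_C) = −k₁/(k₁+k₂·C_A).
Integrating from C_{A0} to C_A: C_B = (1.27/1.62)·ln[(1.27+1.62·4.73)/(1.27+1.62·0.771)] = 0.7840·ln(8.933/2.519) = 0.9924 mol/dm³.
Y_B = C_B/C_{A0} = 0.9924/4.73 = 0.210.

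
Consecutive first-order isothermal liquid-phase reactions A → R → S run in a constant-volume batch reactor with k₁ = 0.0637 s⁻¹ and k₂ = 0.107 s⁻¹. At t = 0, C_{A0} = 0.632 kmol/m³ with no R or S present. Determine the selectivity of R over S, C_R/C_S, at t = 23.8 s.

The intermediate concentration in a first-order A→B→C sequence is C_R = k₁C_{A0}(e^(−k₁t) − e^(−k₂t))/(k₂−k₁).
e^(−k₁t) = e^(−0.0637×23.8) = e^(−1.516) = 0.2196; e^(−k₂t) = e^(−2.547) = 0.07835.
C_R = 0.0637×0.632/(0.107−0.0637) × (0.2196−0.07835) = 0.9298×0.1412 = 0.1313 kmol/m³.
C_A = C_{A0}e^(−k₁t) = 0.1388 kmol/m³, so C_S = C_{A0}−C_A−C_R = 0.3619 kmol/m³; C_R/C_S = 0.363.

0.363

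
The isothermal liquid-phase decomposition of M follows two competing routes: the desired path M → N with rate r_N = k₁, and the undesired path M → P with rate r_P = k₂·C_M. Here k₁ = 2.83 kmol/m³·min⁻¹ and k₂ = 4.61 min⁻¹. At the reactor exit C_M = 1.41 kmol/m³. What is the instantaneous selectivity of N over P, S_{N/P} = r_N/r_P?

0.435

S_{N/P} = r_N/r_P = (k₁)/(k₂·C_M) = (k₁/k₂)·C_M⁻¹.
= (2.83) / (4.61×1.410) = 2.830/6.500 = 0.435.
The undesired path is higher order in M, so low C_M (CSTR or dilute feed) favours N.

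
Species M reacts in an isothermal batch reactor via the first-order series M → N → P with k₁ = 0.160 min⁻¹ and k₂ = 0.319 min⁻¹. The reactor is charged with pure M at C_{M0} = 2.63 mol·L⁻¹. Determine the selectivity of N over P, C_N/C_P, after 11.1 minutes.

The intermediate concentration in a first-order A→B→C sequence is C_N = k₁C_{M0}(e^(−k₁t) − e^(−k₂t))/(k₂−k₁).
e^(−k₁t) = e^(−0.160×11.1) = e^(−1.776) = 0.1693; e^(−k₂t) = e^(−3.541) = 0.02899.
C_N = 0.160×2.63/(0.319−0.160) × (0.1693−0.02899) = 2.647×0.1403 = 0.3714 mol·L⁻¹.
C_M = C_{M0}e^(−k₁t) = 0.4453 mol·L⁻¹, so C_P = C_{M0}−C_M−C_N = 1.813 mol·L⁻¹; C_N/C_P = 0.205.

0.205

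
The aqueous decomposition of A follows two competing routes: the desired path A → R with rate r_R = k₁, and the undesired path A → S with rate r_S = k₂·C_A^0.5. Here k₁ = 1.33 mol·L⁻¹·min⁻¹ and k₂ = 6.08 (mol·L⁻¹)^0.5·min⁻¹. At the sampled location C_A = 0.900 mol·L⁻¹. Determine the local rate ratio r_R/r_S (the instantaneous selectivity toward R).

0.231

S_{R/S} = r_R/r_S = (k₁)/(k₂·C_A^0.5) = (k₁/k₂)·C_A^-0.5.
= (1.33) / (6.08×0.9000^0.5) = 1.330/5.768 = 0.231.
The undesired path is higher order in A, so low C_A (CSTR or dilute feed) favours R.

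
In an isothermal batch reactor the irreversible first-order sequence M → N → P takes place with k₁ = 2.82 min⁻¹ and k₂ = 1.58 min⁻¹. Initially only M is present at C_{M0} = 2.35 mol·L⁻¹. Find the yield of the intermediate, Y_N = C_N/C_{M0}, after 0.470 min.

For first-order series with pure M initially, C_N(t) = k₁C_{M0}/(k₂−k₁)·(e^(−k₁t) − e^(−k₂t)).
e^(−k₁t) = e^(−2.82×0.470) = e^(−1.325) = 0.2657; e^(−k₂t) = e^(−0.7426) = 0.4759.
C_N = 2.82×2.35/(1.58−2.82) × (0.2657−0.4759) = (-5.344)×(-0.2102) = 1.123 mol·L⁻¹.
Y_N = C_N/C_{M0} = 1.123/2.35 = 0.478.

0.478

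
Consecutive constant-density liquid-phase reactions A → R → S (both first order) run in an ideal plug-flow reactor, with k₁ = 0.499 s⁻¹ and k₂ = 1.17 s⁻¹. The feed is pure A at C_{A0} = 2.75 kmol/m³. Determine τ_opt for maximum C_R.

The intermediate peaks when r₁ = r₂, i.e. k₁e^(−k₁τ) = k₂e^(−k₂τ), giving τ_opt = ln(k₂/k₁)/(k₂−k₁).
= ln(1.17/0.499)/(1.17−0.499) = ln(2.345)/0.6710 = 0.8522/0.6710 = 1.27 s.

1.27 s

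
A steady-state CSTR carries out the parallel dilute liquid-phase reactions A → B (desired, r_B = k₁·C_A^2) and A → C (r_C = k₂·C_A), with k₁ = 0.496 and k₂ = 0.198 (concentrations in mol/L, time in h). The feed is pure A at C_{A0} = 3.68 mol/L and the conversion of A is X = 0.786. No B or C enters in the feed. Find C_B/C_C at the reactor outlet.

Exit C_A = C_{A0}(1−X) = 3.68×0.214 = 0.7875 mol/L.
A CSTR operates uniformly at the exit composition, giving r_B = 0.3076 and r_C = 0.1559 (each k·C_A^n at C_A = 0.7875).
Overall selectivity = C_B/C_C = r_Bτ/(r_Cτ) = r_B/r_C = 1.97.

1.97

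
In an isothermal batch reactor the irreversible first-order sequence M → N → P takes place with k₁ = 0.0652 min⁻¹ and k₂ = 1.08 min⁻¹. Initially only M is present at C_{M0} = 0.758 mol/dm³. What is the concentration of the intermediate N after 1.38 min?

Solving the coupled first-order balances gives C_N(t) = [k₁/(k₂−k₁)]·C_{M0}·(e^(−k₁t) − e^(−k₂t)).
e^(−k₁t) = e^(−0.0652×1.38) = e^(−0.08998) = 0.9140; e^(−k₂t) = e^(−1.490) = 0.2253.
C_N = 0.0652×0.758/(1.08−0.0652) × (0.9140−0.2253) = 0.04870×0.6887 = 0.03354 mol/dm³.

0.0335 mol/dm³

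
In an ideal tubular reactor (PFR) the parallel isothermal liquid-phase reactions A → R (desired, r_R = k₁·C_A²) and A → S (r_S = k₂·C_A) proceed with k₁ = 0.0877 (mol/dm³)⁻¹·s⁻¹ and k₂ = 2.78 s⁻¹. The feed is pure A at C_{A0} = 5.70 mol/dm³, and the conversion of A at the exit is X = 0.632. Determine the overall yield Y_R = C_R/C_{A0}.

C_A = C_{A0}(1−X) = 2.098 mol/dm³.
Along a PFR/batch, dC_S/dC_A = −r_S/(r_R+r_S) = −k₂/(k₂+k₁·C_A).
Integrating from C_{A0} to C_A: C_S = (2.78/0.0877)·ln[(2.78+0.0877·5.70)/(2.78+0.0877·2.10)] = 31.70·ln(3.280/2.964) = 3.211 mol/dm³.
Then C_R = (C_{A0}−C_A) − C_S = 3.602 − 3.211 = 0.3918 mol/dm³.
Y_R = C_R/C_{A0} = 0.3918/5.70 = 0.0687.

0.0687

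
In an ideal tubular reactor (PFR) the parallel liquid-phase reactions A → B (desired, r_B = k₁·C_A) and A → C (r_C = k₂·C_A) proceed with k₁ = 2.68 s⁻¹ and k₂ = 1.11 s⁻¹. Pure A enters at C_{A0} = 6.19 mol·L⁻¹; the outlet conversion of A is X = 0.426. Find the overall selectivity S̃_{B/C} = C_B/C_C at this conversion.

2.41

C_A = C_{A0}(1−X) = 3.553 mol·L⁻¹.
Both paths are first order in A, so the instantaneous fraction to B is constant: dC_B/d(−C_A) = k₁/(k₁+k₂) = 0.7071.
C_B = 0.7071·(C_{A0}−C_A) = 0.7071×2.637 = 1.86 mol·L⁻¹.
C_C = (C_{A0}−C_A)−C_B = 0.7723 mol·L⁻¹; S̃_{B/C} = 1.865/0.7723 = 2.41.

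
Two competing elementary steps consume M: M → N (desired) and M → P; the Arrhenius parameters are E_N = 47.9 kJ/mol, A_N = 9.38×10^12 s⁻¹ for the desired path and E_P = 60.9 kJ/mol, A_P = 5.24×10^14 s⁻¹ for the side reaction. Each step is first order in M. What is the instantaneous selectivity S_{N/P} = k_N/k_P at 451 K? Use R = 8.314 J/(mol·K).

0.574

k_N/k_P = (A_N/A_P)·exp[−(E_N−E_P)/(RT)] = (A_N/A_P)·exp[(E_P−E_N)/(RT)].
(E_P−E_N)/(RT) = (60.9−47.9)×10³/(8.314×451) = 13000/3750 = 3.467.
k_N/k_P = (9.38×10^12/5.24×10^14)·exp(3.467) = 0.01790 × 32.04 = 0.574.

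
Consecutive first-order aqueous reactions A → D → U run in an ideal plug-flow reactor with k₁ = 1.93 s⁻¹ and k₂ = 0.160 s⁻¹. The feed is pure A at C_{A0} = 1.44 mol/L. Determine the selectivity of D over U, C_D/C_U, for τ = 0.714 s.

13.9

Solving the coupled first-order balances gives C_D(τ) = [k₁/(k₂−k₁)]·C_{A0}·(e^(−k₁τ) − e^(−k₂τ)).
e^(−k₁τ) = e^(−1.93×0.714) = e^(−1.378) = 0.2521; e^(−k₂τ) = e^(−0.1142) = 0.8920.
C_D = 1.93×1.44/(0.160−1.93) × (0.2521−0.8920) = (-1.570)×(-0.6400) = 1.005 mol/L.
C_A = C_{A0}e^(−k₁τ) = 0.3630 mol/L, so C_U = C_{A0}−C_A−C_D = 0.07215 mol/L; C_D/C_U = 13.9.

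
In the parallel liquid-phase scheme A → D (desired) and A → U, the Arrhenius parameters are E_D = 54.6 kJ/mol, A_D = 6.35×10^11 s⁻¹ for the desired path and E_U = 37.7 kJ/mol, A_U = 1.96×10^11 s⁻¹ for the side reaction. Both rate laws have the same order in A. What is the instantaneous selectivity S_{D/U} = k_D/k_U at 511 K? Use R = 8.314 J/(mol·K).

0.0607

Since both paths have the same order in A, the concentration cancels and S_{D/U} = k_D/k_U = (A_D/A_U)·exp[(E_U−E_D)/(RT)].
(E_U−E_D)/(RT) = (37.7−54.6)×10³/(8.314×511) = -16900/4248 = -3.978.
k_D/k_U = (6.35×10^11/1.96×10^11)·exp(-3.978) = 3.240 × 0.01872 = 0.0607.
Since E_D > E_U, raising the temperature improves selectivity toward D.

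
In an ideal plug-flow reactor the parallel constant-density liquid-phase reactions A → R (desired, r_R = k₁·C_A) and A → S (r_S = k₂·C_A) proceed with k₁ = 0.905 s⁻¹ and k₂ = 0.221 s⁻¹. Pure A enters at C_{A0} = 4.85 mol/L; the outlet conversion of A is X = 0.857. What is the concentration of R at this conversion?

3.34 mol/L

C_A = C_{A0}(1−X) = 0.6935 mol/L.
Both paths are first order in A, so the instantaneous fraction to R is constant: dC_R/d(−C_A) = k₁/(k₁+k₂) = 0.8037.
C_R = 0.8037·(C_{A0}−C_A) = 0.8037×4.156 = 3.34 mol/L.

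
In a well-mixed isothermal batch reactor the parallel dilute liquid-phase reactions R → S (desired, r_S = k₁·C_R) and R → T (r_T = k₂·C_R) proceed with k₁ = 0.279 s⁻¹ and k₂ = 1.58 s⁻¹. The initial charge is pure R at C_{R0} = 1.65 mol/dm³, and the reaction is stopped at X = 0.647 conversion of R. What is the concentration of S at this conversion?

0.160 mol/dm³

C_R = C_{R0}(1−X) = 0.5824 mol/dm³.
Both paths are first order in R, so the instantaneous fraction to S is constant: dC_S/d(−C_R) = k₁/(k₁+k₂) = 0.1501.
C_S = 0.1501·(C_{R0}−C_R) = 0.1501×1.068 = 0.160 mol/dm³.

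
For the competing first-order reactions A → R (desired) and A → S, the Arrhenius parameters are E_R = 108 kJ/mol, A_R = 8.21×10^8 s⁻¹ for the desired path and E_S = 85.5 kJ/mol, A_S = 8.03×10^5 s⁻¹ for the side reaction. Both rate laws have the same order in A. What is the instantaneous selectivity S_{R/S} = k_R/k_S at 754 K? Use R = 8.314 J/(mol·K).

Since both paths have the same order in A, the concentration cancels and S_{R/S} = k_R/k_S = (A_R/A_S)·exp[(E_S−E_R)/(RT)].
(E_S−E_R)/(RT) = (85.5−108)×10³/(8.314×754) = -22500/6269 = -3.589.
k_R/k_S = (8.21×10^8/8.03×10^5)·exp(-3.589) = 1022 × 0.02762 = 28.2.

28.2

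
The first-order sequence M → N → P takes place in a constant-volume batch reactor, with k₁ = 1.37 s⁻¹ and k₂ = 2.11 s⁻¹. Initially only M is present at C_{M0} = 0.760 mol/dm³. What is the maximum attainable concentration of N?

Evaluating C_N at t_opt = ln(k₂/k₁)/(k₂−k₁) gives C_{N,max}/C_{M0} = (k₁/k₂)^[k₂/(k₂−k₁)].
= (1.37/2.11)^(2.11/(2.11−1.37)) = (0.6493)^(2.851) = 0.2919.
C_{N,max} = 0.2919×0.760 = 0.222 mol/dm³.

0.222 mol/dm³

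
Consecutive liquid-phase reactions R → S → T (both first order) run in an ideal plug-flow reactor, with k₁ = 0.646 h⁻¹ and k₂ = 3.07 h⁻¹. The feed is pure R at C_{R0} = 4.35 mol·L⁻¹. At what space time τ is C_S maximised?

0.643 h

For first-order series the maximum of C_S occurs at τ_opt = ln(k₂/k₁)/(k₂−k₁).
= ln(3.07/0.646)/(3.07−0.646) = ln(4.752)/2.424 = 1.559/2.424 = 0.643 h.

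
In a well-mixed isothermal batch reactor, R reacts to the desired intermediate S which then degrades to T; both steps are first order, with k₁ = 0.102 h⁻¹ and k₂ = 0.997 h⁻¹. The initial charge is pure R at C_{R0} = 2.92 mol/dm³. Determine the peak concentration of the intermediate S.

0.230 mol/dm³

For a first-order series the maximum intermediate yield is C_{S,max}/C_{R0} = (k₁/k₂)^[k₂/(k₂−k₁)].
= (0.102/0.997)^(0.997/(0.997−0.102)) = (0.1023)^(1.114) = 0.07890.
C_{S,max} = 0.07890×2.92 = 0.230 mol/dm³.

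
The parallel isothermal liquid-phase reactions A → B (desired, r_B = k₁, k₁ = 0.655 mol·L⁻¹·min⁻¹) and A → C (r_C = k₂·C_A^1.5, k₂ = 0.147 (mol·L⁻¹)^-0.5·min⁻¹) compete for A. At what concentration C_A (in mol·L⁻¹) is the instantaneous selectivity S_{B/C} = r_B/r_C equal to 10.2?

0.576 mol·L⁻¹

S_{B/C} = (k₁/k₂)·C_A^-1.5 ⇒ C_A = (S·k₂/k₁)^(1/(-1.5)).
= (10.2×0.147/0.655)^(-0.6667) = (2.289)^(-0.6667) = 0.576 mol·L⁻¹.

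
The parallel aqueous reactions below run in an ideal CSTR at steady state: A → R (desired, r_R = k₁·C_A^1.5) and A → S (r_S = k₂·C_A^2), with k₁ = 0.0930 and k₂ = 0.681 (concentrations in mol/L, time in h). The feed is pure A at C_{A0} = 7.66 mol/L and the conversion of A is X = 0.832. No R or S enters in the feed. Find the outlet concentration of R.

Exit C_A = C_{A0}(1−X) = 7.66×0.168 = 1.287 mol/L.
Rates in a CSTR are evaluated at the outlet concentration: r_R = 0.0930×1.287^1.5 = 0.1358, r_S = 0.681×1.287^2 = 1.128.
Fraction of consumed A going to R: r_R/(r_R+r_S) = 0.1074.
C_R = 0.1074·C_{A0}·X = 0.1074×7.66×0.832 = 0.685 mol/L.

0.685 mol/L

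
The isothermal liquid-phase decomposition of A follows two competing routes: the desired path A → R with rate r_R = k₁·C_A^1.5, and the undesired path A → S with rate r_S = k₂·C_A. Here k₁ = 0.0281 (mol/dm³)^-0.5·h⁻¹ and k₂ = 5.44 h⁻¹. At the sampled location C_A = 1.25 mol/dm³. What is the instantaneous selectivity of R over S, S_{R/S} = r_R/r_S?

0.00578

S_{R/S} = r_R/r_S = (k₁·C_A^1.5)/(k₂·C_A) = (k₁/k₂)·C_A^0.5.
= (0.0281×1.250^1.5) / (5.44×1.250) = 0.03927/6.800 = 0.00578.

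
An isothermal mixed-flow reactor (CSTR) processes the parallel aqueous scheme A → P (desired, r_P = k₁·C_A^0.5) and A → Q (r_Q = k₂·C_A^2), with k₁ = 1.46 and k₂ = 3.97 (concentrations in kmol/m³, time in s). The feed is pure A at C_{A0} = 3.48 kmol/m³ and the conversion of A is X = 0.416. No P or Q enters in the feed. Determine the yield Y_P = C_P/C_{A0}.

Exit C_A = C_{A0}(1−X) = 3.48×0.584 = 2.032 kmol/m³.
A CSTR operates uniformly at the exit composition, giving r_P = 2.081 and r_Q = 16.40 (each k·C_A^n at C_A = 2.032).
Fraction of consumed A going to P: r_P/(r_P+r_Q) = 0.1126.
C_P = 0.1126·C_{A0}·X = 0.1126×3.48×0.416 = 0.163 kmol/m³; Y_P = C_P/C_{A0} = 0.0469.

0.0469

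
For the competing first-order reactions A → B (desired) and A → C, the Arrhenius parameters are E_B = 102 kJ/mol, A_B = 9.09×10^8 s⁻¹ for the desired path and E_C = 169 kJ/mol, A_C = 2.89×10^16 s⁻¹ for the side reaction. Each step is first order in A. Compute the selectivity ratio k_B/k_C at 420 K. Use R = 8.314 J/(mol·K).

k_B/k_C = (A_B/A_C)·exp[−(E_B−E_C)/(RT)] = (A_B/A_C)·exp[(E_C−E_B)/(RT)].
(E_C−E_B)/(RT) = (169−102)×10³/(8.314×420) = 67000/3492 = 19.19.
k_B/k_C = (9.09×10^8/2.89×10^16)·exp(19.19) = 3.145×10^-8 × 2.153×10^8 = 6.77.
Since E_B < E_C, lowering the temperature improves selectivity toward B.

6.77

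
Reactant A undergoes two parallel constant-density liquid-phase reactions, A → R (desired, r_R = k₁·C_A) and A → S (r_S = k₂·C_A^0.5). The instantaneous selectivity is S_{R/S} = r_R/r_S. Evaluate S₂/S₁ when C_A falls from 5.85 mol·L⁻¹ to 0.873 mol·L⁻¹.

0.386

S_{R/S} = (k₁/k₂)·C_A^0.5, so S₂/S₁ = (C_{A,2}/C_{A,1})^0.5.
= (0.873/5.85)^0.5 = (0.1492)^0.5 = 0.386.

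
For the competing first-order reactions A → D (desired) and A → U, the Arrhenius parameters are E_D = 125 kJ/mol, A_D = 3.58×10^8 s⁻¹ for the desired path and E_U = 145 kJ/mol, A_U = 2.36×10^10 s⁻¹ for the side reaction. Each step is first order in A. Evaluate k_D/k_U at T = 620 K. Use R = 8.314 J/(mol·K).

k_D/k_U = (A_D/A_U)·exp[−(E_D−E_U)/(RT)] = (A_D/A_U)·exp[(E_U−E_D)/(RT)].
(E_U−E_D)/(RT) = (145−125)×10³/(8.314×620) = 20000/5155 = 3.880.
k_D/k_U = (3.58×10^8/2.36×10^10)·exp(3.880) = 0.01517 × 48.42 = 0.735.
Since E_D < E_U, lowering the temperature improves selectivity toward D.

0.735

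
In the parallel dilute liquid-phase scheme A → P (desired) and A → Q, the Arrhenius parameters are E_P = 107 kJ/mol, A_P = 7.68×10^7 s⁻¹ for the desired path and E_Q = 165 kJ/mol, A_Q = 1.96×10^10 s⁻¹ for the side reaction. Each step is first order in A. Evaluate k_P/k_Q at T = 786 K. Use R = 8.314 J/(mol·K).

With equal orders, S_{P/Q} = k_P/k_Q = (A_P/A_Q)·exp[(E_Q−E_P)/(RT)].
(E_Q−E_P)/(RT) = (165−107)×10³/(8.314×786) = 58000/6535 = 8.876.
k_P/k_Q = (7.68×10^7/1.96×10^10)·exp(8.876) = 0.003918 × 7155 = 28.0.

28.0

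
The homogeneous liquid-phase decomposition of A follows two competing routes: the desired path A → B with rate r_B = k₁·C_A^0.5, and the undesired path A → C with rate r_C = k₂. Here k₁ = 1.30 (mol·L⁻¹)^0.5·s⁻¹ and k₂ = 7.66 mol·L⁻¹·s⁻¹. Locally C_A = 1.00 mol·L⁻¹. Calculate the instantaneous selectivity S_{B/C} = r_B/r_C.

0.170

S_{B/C} = r_B/r_C = (k₁·C_A^0.5)/(k₂) = (k₁/k₂)·C_A^0.5.
= (1.30×1.000^0.5) / (7.66) = 1.300/7.660 = 0.170.
Since the desired path is higher order in A, keeping C_A high (PFR or concentrated feed) favours B.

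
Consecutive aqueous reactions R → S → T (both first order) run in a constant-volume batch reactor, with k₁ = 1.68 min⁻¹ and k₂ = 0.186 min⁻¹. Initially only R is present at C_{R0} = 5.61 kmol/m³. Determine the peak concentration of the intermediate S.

4.27 kmol/m³

At the optimum, C_{S,max}/C_{R0} = (k₁/k₂)^[k₂/(k₂−k₁)].
= (1.68/0.186)^(0.186/(0.186−1.68)) = (9.032)^(-0.1245) = 0.7603.
C_{S,max} = 0.7603×5.61 = 4.27 kmol/m³.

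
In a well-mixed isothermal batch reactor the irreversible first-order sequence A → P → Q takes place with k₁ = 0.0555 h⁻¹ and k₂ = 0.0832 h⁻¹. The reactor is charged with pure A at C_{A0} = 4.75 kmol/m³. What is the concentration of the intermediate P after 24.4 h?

Solving the coupled first-order balances gives C_P(t) = [k₁/(k₂−k₁)]·C_{A0}·(e^(−k₁t) − e^(−k₂t)).
e^(−k₁t) = e^(−0.0555×24.4) = e^(−1.354) = 0.2582; e^(−k₂t) = e^(−2.030) = 0.1313.
C_P = 0.0555×4.75/(0.0832−0.0555) × (0.2582−0.1313) = 9.517×0.1268 = 1.207 kmol/m³.

1.21 kmol/m³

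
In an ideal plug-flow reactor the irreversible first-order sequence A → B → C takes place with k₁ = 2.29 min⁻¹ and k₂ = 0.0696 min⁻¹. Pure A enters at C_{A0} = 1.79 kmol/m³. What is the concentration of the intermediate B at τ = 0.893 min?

1.50 kmol/m³

Solving the coupled first-order balances gives C_B(τ) = [k₁/(k₂−k₁)]·C_{A0}·(e^(−k₁τ) − e^(−k₂τ)).
e^(−k₁τ) = e^(−2.29×0.893) = e^(−2.045) = 0.1294; e^(−k₂τ) = e^(−0.06215) = 0.9397.
C_B = 2.29×1.79/(0.0696−2.29) × (0.1294−0.9397) = (-1.846)×(-0.8104) = 1.496 kmol/m³.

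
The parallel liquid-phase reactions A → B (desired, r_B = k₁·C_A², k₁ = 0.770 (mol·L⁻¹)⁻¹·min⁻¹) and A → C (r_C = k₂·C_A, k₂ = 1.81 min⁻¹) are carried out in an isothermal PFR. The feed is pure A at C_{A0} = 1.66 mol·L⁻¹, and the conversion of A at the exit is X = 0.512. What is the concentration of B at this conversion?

C_A = C_{A0}(1−X) = 0.8101 mol·L⁻¹.
Along a PFR/batch, dC_C/dC_A = −r_C/(r_B+r_C) = −k₂/(k₂+k₁·C_A).
Integrating from C_{A0} to C_A: C_C = (1.81/0.770)·ln[(1.81+0.770·1.66)/(1.81+0.770·0.810)] = 2.351·ln(3.088/2.434) = 0.5598 mol·L⁻¹.
Then C_B = (C_{A0}−C_A) − C_C = 0.8499 − 0.5598 = 0.2901 mol·L⁻¹.

0.290 mol·L⁻¹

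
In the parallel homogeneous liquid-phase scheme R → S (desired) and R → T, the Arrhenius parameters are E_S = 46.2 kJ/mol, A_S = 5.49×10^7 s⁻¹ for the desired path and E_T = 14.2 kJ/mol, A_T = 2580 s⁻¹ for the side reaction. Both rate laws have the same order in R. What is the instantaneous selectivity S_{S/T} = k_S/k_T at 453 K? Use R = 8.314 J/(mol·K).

k_S/k_T = (A_S/A_T)·exp[−(E_S−E_T)/(RT)] = (A_S/A_T)·exp[(E_T−E_S)/(RT)].
(E_T−E_S)/(RT) = (14.2−46.2)×10³/(8.314×453) = -32000/3766 = -8.497.
k_S/k_T = (5.49×10^7/2580)·exp(-8.497) = 21279 × 2.042×10^-4 = 4.34.

4.34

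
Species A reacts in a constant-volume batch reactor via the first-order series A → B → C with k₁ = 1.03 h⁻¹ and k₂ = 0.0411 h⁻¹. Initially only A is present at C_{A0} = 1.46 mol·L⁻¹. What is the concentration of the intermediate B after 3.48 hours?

Solving the coupled first-order balances gives C_B(t) = [k₁/(k₂−k₁)]·C_{A0}·(e^(−k₁t) − e^(−k₂t)).
e^(−k₁t) = e^(−1.03×3.48) = e^(−3.584) = 0.02775; e^(−k₂t) = e^(−0.1430) = 0.8667.
C_B = 1.03×1.46/(0.0411−1.03) × (0.02775−0.8667) = (-1.521)×(-0.8390) = 1.276 mol·L⁻¹.

1.28 mol·L⁻¹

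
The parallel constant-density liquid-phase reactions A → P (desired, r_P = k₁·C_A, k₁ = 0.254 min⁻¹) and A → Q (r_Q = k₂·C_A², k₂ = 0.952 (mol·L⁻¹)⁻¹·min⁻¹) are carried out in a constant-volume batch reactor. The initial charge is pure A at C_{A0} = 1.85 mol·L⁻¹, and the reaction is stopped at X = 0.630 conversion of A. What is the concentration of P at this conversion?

C_A = C_{A0}(1−X) = 0.6845 mol·L⁻¹.
Along a PFR/batch, dC_P/dC_A = −r_P/(r_P+r_Q) = −k₁/(k₁+k₂·C_A).
Integrating from C_{A0} to C_A: C_P = (0.254/0.952)·ln[(0.254+0.952·1.85)/(0.254+0.952·0.684)] = 0.2668·ln(2.015/0.9056) = 0.2134 mol·L⁻¹.

0.213 mol·L⁻¹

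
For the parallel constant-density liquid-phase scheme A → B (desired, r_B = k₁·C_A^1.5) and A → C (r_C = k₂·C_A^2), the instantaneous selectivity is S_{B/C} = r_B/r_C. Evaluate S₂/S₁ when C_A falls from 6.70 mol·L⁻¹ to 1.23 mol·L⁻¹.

2.33

S_{B/C} = (k₁/k₂)·C_A^-0.5, so S₂/S₁ = (C_{A,2}/C_{A,1})^-0.5.
= (1.23/6.70)^(-0.5) = (0.1836)^(-0.5) = 2.33.
Selectivity toward B rises as C_A falls — low-concentration operation is favoured.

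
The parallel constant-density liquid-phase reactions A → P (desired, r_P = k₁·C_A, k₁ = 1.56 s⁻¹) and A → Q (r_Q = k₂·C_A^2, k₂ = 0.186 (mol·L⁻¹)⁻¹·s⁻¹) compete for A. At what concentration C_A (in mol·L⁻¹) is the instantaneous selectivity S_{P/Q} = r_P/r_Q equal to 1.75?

4.79 mol·L⁻¹

S_{P/Q} = (k₁/k₂)·C_A⁻¹ ⇒ C_A = (S·k₂/k₁)^(-1).
= (1.75×0.186/1.56)^(-1) = (0.2087)^(-1) = 4.79 mol·L⁻¹.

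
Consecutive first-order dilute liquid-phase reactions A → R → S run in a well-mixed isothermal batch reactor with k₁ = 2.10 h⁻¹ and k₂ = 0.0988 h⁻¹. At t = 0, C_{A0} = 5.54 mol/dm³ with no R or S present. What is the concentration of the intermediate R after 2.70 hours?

4.43 mol/dm³

The intermediate concentration in a first-order A→B→C sequence is C_R = k₁C_{A0}(e^(−k₁t) − e^(−k₂t))/(k₂−k₁).
e^(−k₁t) = e^(−2.10×2.70) = e^(−5.670) = 0.003448; e^(−k₂t) = e^(−0.2668) = 0.7659.
C_R = 2.10×5.54/(0.0988−2.10) × (0.003448−0.7659) = (-5.814)×(-0.7624) = 4.432 mol/dm³.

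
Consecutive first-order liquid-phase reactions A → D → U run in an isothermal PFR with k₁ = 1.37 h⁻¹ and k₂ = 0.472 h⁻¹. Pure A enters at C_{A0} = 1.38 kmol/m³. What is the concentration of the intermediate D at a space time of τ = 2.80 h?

For first-order series with pure A initially, C_D(τ) = k₁C_{A0}/(k₂−k₁)·(e^(−k₁τ) − e^(−k₂τ)).
e^(−k₁τ) = e^(−1.37×2.80) = e^(−3.836) = 0.02158; e^(−k₂τ) = e^(−1.322) = 0.2667.
C_D = 1.37×1.38/(0.472−1.37) × (0.02158−0.2667) = (-2.105)×(-0.2451) = 0.5161 kmol/m³.

0.516 kmol/m³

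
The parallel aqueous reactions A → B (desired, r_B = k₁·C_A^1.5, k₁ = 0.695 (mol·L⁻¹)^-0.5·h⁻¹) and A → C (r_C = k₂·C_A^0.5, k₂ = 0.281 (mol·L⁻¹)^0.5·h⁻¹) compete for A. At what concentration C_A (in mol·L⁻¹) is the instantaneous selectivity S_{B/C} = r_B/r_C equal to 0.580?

0.235 mol·L⁻¹

S_{B/C} = (k₁/k₂)·C_A ⇒ C_A = S·k₂/k₁.
= 0.580×0.281/0.695 = 0.235 mol·L⁻¹.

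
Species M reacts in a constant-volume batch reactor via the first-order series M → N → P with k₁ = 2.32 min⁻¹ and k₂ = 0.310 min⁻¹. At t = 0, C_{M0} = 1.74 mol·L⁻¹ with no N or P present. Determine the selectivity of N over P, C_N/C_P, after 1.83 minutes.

The intermediate concentration in a first-order A→B→C sequence is C_N = k₁C_{M0}(e^(−k₁t) − e^(−k₂t))/(k₂−k₁).
e^(−k₁t) = e^(−2.32×1.83) = e^(−4.246) = 0.01433; e^(−k₂t) = e^(−0.5673) = 0.5671.
C_N = 2.32×1.74/(0.310−2.32) × (0.01433−0.5671) = (-2.008)×(-0.5527) = 1.110 mol·L⁻¹.
C_M = C_{M0}e^(−k₁t) = 0.02493 mol·L⁻¹, so C_P = C_{M0}−C_M−C_N = 0.6050 mol·L⁻¹; C_N/C_P = 1.83.

1.83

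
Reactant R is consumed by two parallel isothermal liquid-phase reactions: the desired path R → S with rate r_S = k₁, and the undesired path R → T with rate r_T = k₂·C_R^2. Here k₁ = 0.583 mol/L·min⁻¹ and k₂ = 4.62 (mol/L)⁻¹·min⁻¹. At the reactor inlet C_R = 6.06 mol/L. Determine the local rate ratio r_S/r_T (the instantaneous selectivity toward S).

S_{S/T} = r_S/r_T = (k₁)/(k₂·C_R^2) = (k₁/k₂)·C_R^-2.
= (0.583) / (4.62×6.060^2) = 0.5830/169.7 = 0.00344.
The undesired path is higher order in R, so low C_R (CSTR or dilute feed) favours S.

0.00344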